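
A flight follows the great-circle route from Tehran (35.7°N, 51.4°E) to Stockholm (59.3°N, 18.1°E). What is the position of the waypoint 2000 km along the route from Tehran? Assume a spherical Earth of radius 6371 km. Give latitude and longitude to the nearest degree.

Write both endpoints as unit vectors p₁, p₂ with components (cos φ cos λ, cos φ sin λ, sin φ).
The central angle between the endpoints is δ = arccos(p₁·p₂) ≈ 0.558 rad (32.0°). The total great-circle distance is δ·R ≈ 0.558 × 6371 ≈ 3555 km, so the target fraction is f = 2000/3555 ≈ 0.563.
Interpolate at f ≈ 0.563 with slerp weights a = sin((1−f)δ)/sin δ ≈ 0.456, b = sin(fδ)/sin δ ≈ 0.583.
p = a·p₁ + b·p₂ ≈ (0.514, 0.382, 0.768); φ = arcsin(p_z) ≈ 50.15°, λ = atan2(p_y, p_x) ≈ 36.62°.

≈ (50°N, 37°E)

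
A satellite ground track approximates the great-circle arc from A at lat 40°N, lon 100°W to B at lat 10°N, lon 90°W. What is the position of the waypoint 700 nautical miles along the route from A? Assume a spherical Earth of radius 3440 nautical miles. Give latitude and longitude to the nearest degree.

Convert each endpoint to a unit vector on the sphere (x = cos φ cos λ, y = cos φ sin λ, z = sin φ).
The central angle between the endpoints is δ = arccos(p₁·p₂) ≈ 0.546 rad (31.3°). The total great-circle distance is δ·R ≈ 0.546 × 3440 ≈ 1879 nmi, so the target fraction is f = 700/1879 ≈ 0.373.
Interpolate at f ≈ 0.373 with slerp weights a = sin((1−f)δ)/sin δ ≈ 0.647, b = sin(fδ)/sin δ ≈ 0.389.
p = a·p₁ + b·p₂ ≈ (-0.086, -0.871, 0.483); φ = arcsin(p_z) ≈ 28.90°, λ = atan2(p_y, p_x) ≈ -95.64°.

≈ lat 29°N, lon 96°W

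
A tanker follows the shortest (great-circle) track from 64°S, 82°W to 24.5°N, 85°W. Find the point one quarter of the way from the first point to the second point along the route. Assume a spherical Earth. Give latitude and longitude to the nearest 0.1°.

Write both endpoints as unit vectors p₁, p₂ with components (cos φ cos λ, cos φ sin λ, sin φ).
The central angle between the endpoints is δ = arccos(p₁·p₂) ≈ 1.545 rad (88.5°).
Interpolate at f = 1/4 with slerp weights a = sin((1−f)δ)/sin δ ≈ 0.917, b = sin(fδ)/sin δ ≈ 0.377.
p = a·p₁ + b·p₂ ≈ (0.086, -0.740, -0.668); φ = arcsin(p_z) ≈ -41.88°, λ = atan2(p_y, p_x) ≈ -83.38°.

≈ 41.9°S, 83.4°W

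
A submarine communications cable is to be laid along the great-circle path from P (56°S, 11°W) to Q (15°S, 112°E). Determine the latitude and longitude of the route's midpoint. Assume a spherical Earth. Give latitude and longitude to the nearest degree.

≈ (53°S, 77°E)

Write both endpoints as unit vectors p₁, p₂ with components (cos φ cos λ, cos φ sin λ, sin φ).
The central angle between the endpoints is δ = arccos(p₁·p₂) ≈ 1.650 rad (94.6°).
Interpolate at f = 1/2 with slerp weights a = sin((1−f)δ)/sin δ ≈ 0.737, b = sin(fδ)/sin δ ≈ 0.737.
p = a·p₁ + b·p₂ ≈ (0.138, 0.581, -0.802); φ = arcsin(p_z) ≈ -53.30°, λ = atan2(p_y, p_x) ≈ 76.66°.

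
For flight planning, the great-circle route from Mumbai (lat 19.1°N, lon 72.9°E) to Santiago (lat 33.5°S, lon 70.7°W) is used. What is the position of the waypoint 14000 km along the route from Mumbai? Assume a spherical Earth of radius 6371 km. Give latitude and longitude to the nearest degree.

≈ lat 36°S, lon 48°W

The haversine formula gives a central angle δ ≈ 2.523 rad (144.6°) between the endpoints. The total great-circle distance is δ·R ≈ 2.523 × 6371 ≈ 16076 km, so the target fraction is f = 14000/16076 ≈ 0.871.
Interpolate at f ≈ 0.871 with slerp weights a = sin((1−f)δ)/sin δ ≈ 0.552, b = sin(fδ)/sin δ ≈ 1.397.
p = a·p₁ + b·p₂ ≈ (0.539, -0.601, -0.591); φ = arcsin(p_z) ≈ -36.20°, λ = atan2(p_y, p_x) ≈ -48.14°.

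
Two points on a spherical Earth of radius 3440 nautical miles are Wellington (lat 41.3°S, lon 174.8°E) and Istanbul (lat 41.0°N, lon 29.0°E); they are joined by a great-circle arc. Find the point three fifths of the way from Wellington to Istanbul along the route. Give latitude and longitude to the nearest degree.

≈ lat 10°N, lon 90°E

From cos δ = sin φ₁ sin φ₂ + cos φ₁ cos φ₂ cos Δλ, the central angle is δ ≈ 2.695 rad (154.4°).
Interpolate at f = 3/5 with slerp weights a = sin((1−f)δ)/sin δ ≈ 2.040, b = sin(fδ)/sin δ ≈ 2.313.
p = a·p₁ + b·p₂ ≈ (0.001, 0.985, 0.171); φ = arcsin(p_z) ≈ 9.85°, λ = atan2(p_y, p_x) ≈ 89.97°.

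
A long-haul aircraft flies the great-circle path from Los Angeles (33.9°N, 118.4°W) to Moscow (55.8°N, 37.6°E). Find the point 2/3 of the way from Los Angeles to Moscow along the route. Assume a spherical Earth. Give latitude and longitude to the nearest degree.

From cos δ = sin φ₁ sin φ₂ + cos φ₁ cos φ₂ cos Δλ, the central angle is δ ≈ 1.536 rad (88.0°).
Interpolate at f = 2/3 with slerp weights a = sin((1−f)δ)/sin δ ≈ 0.490, b = sin(fδ)/sin δ ≈ 0.855.
p = a·p₁ + b·p₂ ≈ (0.187, -0.065, 0.980); φ = arcsin(p_z) ≈ 78.58°, λ = atan2(p_y, p_x) ≈ -19.09°.

≈ (79°N, 19°W)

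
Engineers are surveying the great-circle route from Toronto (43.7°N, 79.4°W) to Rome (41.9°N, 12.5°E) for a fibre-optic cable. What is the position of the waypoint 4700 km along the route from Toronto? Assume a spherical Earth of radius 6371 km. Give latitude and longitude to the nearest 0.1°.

Convert each endpoint to a unit vector on the sphere (x = cos φ cos λ, y = cos φ sin λ, z = sin φ).
The central angle between the endpoints is δ = arccos(p₁·p₂) ≈ 1.111 rad (63.7°). The total great-circle distance is δ·R ≈ 1.111 × 6371 ≈ 7080 km, so the target fraction is f = 4700/7080 ≈ 0.664.
Interpolate at f ≈ 0.664 with slerp weights a = sin((1−f)δ)/sin δ ≈ 0.407, b = sin(fδ)/sin δ ≈ 0.750.
p = a·p₁ + b·p₂ ≈ (0.599, -0.168, 0.782); φ = arcsin(p_z) ≈ 51.49°, λ = atan2(p_y, p_x) ≈ -15.69°.

≈ (51.5°N, 15.7°W)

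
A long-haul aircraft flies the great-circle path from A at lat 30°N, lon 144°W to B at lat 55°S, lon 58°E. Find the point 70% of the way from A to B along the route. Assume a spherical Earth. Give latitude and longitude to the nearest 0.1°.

The haversine formula gives a central angle δ ≈ 2.626 rad (150.5°) between the endpoints.
Interpolate at f = 0.70 with slerp weights a = sin((1−f)δ)/sin δ ≈ 1.438, b = sin(fδ)/sin δ ≈ 1.957.
p = a·p₁ + b·p₂ ≈ (-0.413, 0.220, -0.884); φ = arcsin(p_z) ≈ -62.11°, λ = atan2(p_y, p_x) ≈ 151.99°.

≈ lat 62.1°S, lon 152.0°E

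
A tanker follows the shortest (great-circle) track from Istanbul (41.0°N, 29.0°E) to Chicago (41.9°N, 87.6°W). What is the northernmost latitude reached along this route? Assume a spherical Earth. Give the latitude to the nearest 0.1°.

The great circle lies in the plane with unit normal n̂ = (p₁ × p₂)/|p₁ × p₂|.
Here n̂_z ≈ -0.511; the vertex latitude is φ_max = arccos|n̂_z| ≈ 59.3°.

≈ 59.3°N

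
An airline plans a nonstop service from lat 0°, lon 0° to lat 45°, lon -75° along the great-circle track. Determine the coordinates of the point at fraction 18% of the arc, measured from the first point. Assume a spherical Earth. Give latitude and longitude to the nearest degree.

The haversine formula gives a central angle δ ≈ 1.387 rad (79.5°) between the endpoints.
Interpolate at f = 0.18 with slerp weights a = sin((1−f)δ)/sin δ ≈ 0.923, b = sin(fδ)/sin δ ≈ 0.251.
p = a·p₁ + b·p₂ ≈ (0.969, -0.172, 0.178); φ = arcsin(p_z) ≈ 10.23°, λ = atan2(p_y, p_x) ≈ -10.04°.

≈ lat 10°, lon -10°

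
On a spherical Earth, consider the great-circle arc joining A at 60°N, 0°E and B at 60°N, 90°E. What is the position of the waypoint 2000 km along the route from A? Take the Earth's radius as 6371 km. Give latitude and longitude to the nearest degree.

Convert each endpoint to a unit vector on the sphere (x = cos φ cos λ, y = cos φ sin λ, z = sin φ).
The central angle between the endpoints is δ = arccos(p₁·p₂) ≈ 0.723 rad (41.4°). The total great-circle distance is δ·R ≈ 0.723 × 6371 ≈ 4605 km, so the target fraction is f = 2000/4605 ≈ 0.434.
Interpolate at f ≈ 0.434 with slerp weights a = sin((1−f)δ)/sin δ ≈ 0.601, b = sin(fδ)/sin δ ≈ 0.467.
p = a·p₁ + b·p₂ ≈ (0.300, 0.233, 0.925); φ = arcsin(p_z) ≈ 67.63°, λ = atan2(p_y, p_x) ≈ 37.84°.

≈ 68°N, 38°E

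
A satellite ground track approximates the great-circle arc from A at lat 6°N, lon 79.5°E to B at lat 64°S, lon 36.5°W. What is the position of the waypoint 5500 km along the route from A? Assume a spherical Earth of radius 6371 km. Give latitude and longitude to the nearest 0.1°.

≈ lat 38.4°S, lon 56.0°E

From cos δ = sin φ₁ sin φ₂ + cos φ₁ cos φ₂ cos Δλ, the central angle is δ ≈ 1.860 rad (106.6°). The total great-circle distance is δ·R ≈ 1.860 × 6371 ≈ 11849 km, so the target fraction is f = 5500/11849 ≈ 0.464.
Interpolate at f ≈ 0.464 with slerp weights a = sin((1−f)δ)/sin δ ≈ 0.876, b = sin(fδ)/sin δ ≈ 0.793.
p = a·p₁ + b·p₂ ≈ (0.438, 0.650, -0.621); φ = arcsin(p_z) ≈ -38.39°, λ = atan2(p_y, p_x) ≈ 56.01°.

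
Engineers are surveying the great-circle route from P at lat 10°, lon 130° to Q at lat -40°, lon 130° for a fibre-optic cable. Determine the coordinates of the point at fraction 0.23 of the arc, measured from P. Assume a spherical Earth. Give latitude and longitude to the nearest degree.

≈ lat -2°, lon 130°

Write both endpoints as unit vectors p₁, p₂ with components (cos φ cos λ, cos φ sin λ, sin φ).
The central angle between the endpoints is δ = arccos(p₁·p₂) ≈ 0.873 rad (50.0°).
Interpolate at f = 0.23 with slerp weights a = sin((1−f)δ)/sin δ ≈ 0.813, b = sin(fδ)/sin δ ≈ 0.260.
p = a·p₁ + b·p₂ ≈ (-0.643, 0.766, -0.026); φ = arcsin(p_z) ≈ -1.50°, λ = atan2(p_y, p_x) ≈ 130.00°.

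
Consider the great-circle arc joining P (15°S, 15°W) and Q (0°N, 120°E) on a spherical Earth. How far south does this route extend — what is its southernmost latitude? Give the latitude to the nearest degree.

The great circle lies in the plane with unit normal n̂ = (p₁ × p₂)/|p₁ × p₂|.
Here n̂_z ≈ +0.935; the vertex latitude is φ_max = arccos|n̂_z| ≈ 20.8°.
Check via Clairaut: cos φ_max = |cos φ₁| · sin C = cos(15.0°)·sin(104.5°) ≈ 0.935, again giving ≈ 20.8°.

≈ 21°S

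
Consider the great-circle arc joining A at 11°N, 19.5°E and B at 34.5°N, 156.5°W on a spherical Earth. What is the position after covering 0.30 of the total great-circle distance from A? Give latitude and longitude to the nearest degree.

≈ 51°N, 15°E

Write both endpoints as unit vectors p₁, p₂ with components (cos φ cos λ, cos φ sin λ, sin φ).
The central angle between the endpoints is δ = arccos(p₁·p₂) ≈ 2.345 rad (134.3°).
Interpolate at f = 0.30 with slerp weights a = sin((1−f)δ)/sin δ ≈ 1.395, b = sin(fδ)/sin δ ≈ 0.904.
p = a·p₁ + b·p₂ ≈ (0.607, 0.160, 0.778); φ = arcsin(p_z) ≈ 51.11°, λ = atan2(p_y, p_x) ≈ 14.75°.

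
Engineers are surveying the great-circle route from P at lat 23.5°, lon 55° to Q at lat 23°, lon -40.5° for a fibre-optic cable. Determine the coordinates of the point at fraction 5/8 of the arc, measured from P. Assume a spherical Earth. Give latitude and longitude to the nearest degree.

The haversine formula gives a central angle δ ≈ 1.496 rad (85.7°) between the endpoints.
Interpolate at f = 5/8 with slerp weights a = sin((1−f)δ)/sin δ ≈ 0.533, b = sin(fδ)/sin δ ≈ 0.807.
p = a·p₁ + b·p₂ ≈ (0.845, -0.082, 0.528); φ = arcsin(p_z) ≈ 31.87°, λ = atan2(p_y, p_x) ≈ -5.51°.

≈ lat 32°, lon -6°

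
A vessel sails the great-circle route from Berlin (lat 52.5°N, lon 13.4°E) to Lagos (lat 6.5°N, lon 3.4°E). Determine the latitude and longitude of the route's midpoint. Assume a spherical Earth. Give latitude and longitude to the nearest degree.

≈ lat 30°N, lon 7°E

Write both endpoints as unit vectors p₁, p₂ with components (cos φ cos λ, cos φ sin λ, sin φ).
The central angle between the endpoints is δ = arccos(p₁·p₂) ≈ 0.816 rad (46.7°).
Interpolate at f = 1/2 with slerp weights a = sin((1−f)δ)/sin δ ≈ 0.545, b = sin(fδ)/sin δ ≈ 0.545.
p = a·p₁ + b·p₂ ≈ (0.863, 0.109, 0.494); φ = arcsin(p_z) ≈ 29.59°, λ = atan2(p_y, p_x) ≈ 7.20°.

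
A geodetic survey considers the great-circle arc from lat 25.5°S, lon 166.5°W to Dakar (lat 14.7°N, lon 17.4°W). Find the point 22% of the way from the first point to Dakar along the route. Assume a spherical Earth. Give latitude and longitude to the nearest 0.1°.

Convert each endpoint to a unit vector on the sphere (x = cos φ cos λ, y = cos φ sin λ, z = sin φ).
The central angle between the endpoints is δ = arccos(p₁·p₂) ≈ 2.603 rad (149.1°).
Interpolate at f = 0.22 with slerp weights a = sin((1−f)δ)/sin δ ≈ 1.747, b = sin(fδ)/sin δ ≈ 1.056.
p = a·p₁ + b·p₂ ≈ (-0.558, -0.674, -0.484); φ = arcsin(p_z) ≈ -28.95°, λ = atan2(p_y, p_x) ≈ -129.66°.

≈ lat 29.0°S, lon 129.7°W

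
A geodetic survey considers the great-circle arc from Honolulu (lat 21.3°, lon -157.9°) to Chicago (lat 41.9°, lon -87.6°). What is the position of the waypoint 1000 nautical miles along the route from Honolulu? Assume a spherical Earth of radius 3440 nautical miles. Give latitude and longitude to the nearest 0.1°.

From cos δ = sin φ₁ sin φ₂ + cos φ₁ cos φ₂ cos Δλ, the central angle is δ ≈ 1.074 rad (61.6°). The total great-circle distance is δ·R ≈ 1.074 × 3440 ≈ 3696 nmi, so the target fraction is f = 1000/3696 ≈ 0.271.
Interpolate at f ≈ 0.271 with slerp weights a = sin((1−f)δ)/sin δ ≈ 0.803, b = sin(fδ)/sin δ ≈ 0.326.
p = a·p₁ + b·p₂ ≈ (-0.683, -0.524, 0.509); φ = arcsin(p_z) ≈ 30.62°, λ = atan2(p_y, p_x) ≈ -142.51°.

≈ lat 30.6°, lon -142.5°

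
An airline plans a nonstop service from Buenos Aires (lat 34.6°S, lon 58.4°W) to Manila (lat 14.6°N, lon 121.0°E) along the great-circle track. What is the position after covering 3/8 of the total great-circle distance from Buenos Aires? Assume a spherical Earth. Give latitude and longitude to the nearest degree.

≈ lat 85°S, lon 104°E

From cos δ = sin φ₁ sin φ₂ + cos φ₁ cos φ₂ cos Δλ, the central angle is δ ≈ 2.792 rad (160.0°).
Interpolate at f = 3/8 with slerp weights a = sin((1−f)δ)/sin δ ≈ 2.878, b = sin(fδ)/sin δ ≈ 2.531.
p = a·p₁ + b·p₂ ≈ (-0.020, 0.082, -0.996); φ = arcsin(p_z) ≈ -85.18°, λ = atan2(p_y, p_x) ≈ 103.81°.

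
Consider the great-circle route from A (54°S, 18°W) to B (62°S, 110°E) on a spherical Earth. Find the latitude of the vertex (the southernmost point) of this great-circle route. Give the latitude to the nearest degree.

≈ 75°S

The great circle lies in the plane with unit normal n̂ = (p₁ × p₂)/|p₁ × p₂|.
Here n̂_z ≈ +0.259; the vertex latitude is φ_max = arccos|n̂_z| ≈ 75.0°.
Check via Clairaut: cos φ_max = |cos φ₁| · sin C = cos(54.0°)·sin(153.8°) ≈ 0.259, again giving ≈ 75.0°.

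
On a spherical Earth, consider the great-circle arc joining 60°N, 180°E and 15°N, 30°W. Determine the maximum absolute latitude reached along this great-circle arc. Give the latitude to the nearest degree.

≈ 76°N

The great circle lies in the plane with unit normal n̂ = (p₁ × p₂)/|p₁ × p₂|.
Here n̂_z ≈ +0.246; the vertex latitude is φ_max = arccos|n̂_z| ≈ 75.7°.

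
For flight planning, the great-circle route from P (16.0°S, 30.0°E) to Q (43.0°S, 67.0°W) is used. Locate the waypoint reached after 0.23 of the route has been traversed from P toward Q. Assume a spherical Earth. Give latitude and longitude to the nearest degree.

Write both endpoints as unit vectors p₁, p₂ with components (cos φ cos λ, cos φ sin λ, sin φ).
The central angle between the endpoints is δ = arccos(p₁·p₂) ≈ 1.468 rad (84.1°).
Interpolate at f = 0.23 with slerp weights a = sin((1−f)δ)/sin δ ≈ 0.909, b = sin(fδ)/sin δ ≈ 0.333.
p = a·p₁ + b·p₂ ≈ (0.852, 0.213, -0.478); φ = arcsin(p_z) ≈ -28.54°, λ = atan2(p_y, p_x) ≈ 14.02°.

≈ (29°S, 14°E)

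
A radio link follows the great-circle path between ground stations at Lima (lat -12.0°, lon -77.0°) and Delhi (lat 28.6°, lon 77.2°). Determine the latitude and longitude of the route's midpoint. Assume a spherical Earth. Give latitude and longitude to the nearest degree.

Convert each endpoint to a unit vector on the sphere (x = cos φ cos λ, y = cos φ sin λ, z = sin φ).
The central angle between the endpoints is δ = arccos(p₁·p₂) ≈ 2.632 rad (150.8°).
Interpolate at f = 1/2 with slerp weights a = sin((1−f)δ)/sin δ ≈ 1.982, b = sin(fδ)/sin δ ≈ 1.982.
p = a·p₁ + b·p₂ ≈ (0.822, -0.192, 0.537); φ = arcsin(p_z) ≈ 32.46°, λ = atan2(p_y, p_x) ≈ -13.16°.

≈ lat 32°, lon -13°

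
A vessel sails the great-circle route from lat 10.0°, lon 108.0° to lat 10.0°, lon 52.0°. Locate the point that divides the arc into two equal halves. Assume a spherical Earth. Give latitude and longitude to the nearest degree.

≈ lat 11°, lon 80°

The haversine formula gives a central angle δ ≈ 0.961 rad (55.1°) between the endpoints.
Interpolate at f = 1/2 with slerp weights a = sin((1−f)δ)/sin δ ≈ 0.564, b = sin(fδ)/sin δ ≈ 0.564.
p = a·p₁ + b·p₂ ≈ (0.170, 0.966, 0.196); φ = arcsin(p_z) ≈ 11.29°, λ = atan2(p_y, p_x) ≈ 80.00°.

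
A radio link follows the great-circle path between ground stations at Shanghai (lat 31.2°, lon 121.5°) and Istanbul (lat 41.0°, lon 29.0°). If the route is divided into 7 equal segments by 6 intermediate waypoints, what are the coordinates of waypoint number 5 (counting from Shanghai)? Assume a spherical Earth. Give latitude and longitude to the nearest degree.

From cos δ = sin φ₁ sin φ₂ + cos φ₁ cos φ₂ cos Δλ, the central angle is δ ≈ 1.254 rad (71.8°).
Interpolate at f = 5/7 with slerp weights a = sin((1−f)δ)/sin δ ≈ 0.369, b = sin(fδ)/sin δ ≈ 0.822.
p = a·p₁ + b·p₂ ≈ (0.377, 0.570, 0.730); φ = arcsin(p_z) ≈ 46.90°, λ = atan2(p_y, p_x) ≈ 56.48°.

≈ lat 47°, lon 56°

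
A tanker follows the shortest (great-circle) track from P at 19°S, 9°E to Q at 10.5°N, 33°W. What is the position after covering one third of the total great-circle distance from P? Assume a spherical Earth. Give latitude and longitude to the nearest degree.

≈ 10°S, 6°W

From cos δ = sin φ₁ sin φ₂ + cos φ₁ cos φ₂ cos Δλ, the central angle is δ ≈ 0.887 rad (50.8°).
Interpolate at f = 1/3 with slerp weights a = sin((1−f)δ)/sin δ ≈ 0.719, b = sin(fδ)/sin δ ≈ 0.376.
p = a·p₁ + b·p₂ ≈ (0.982, -0.095, -0.166); φ = arcsin(p_z) ≈ -9.53°, λ = atan2(p_y, p_x) ≈ -5.52°.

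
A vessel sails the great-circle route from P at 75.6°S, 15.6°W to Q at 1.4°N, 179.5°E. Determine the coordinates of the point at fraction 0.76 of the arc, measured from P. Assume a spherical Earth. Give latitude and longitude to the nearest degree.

≈ 24°S, 179°W

Write both endpoints as unit vectors p₁, p₂ with components (cos φ cos λ, cos φ sin λ, sin φ).
The central angle between the endpoints is δ = arccos(p₁·p₂) ≈ 1.838 rad (105.3°).
Interpolate at f = 0.76 with slerp weights a = sin((1−f)δ)/sin δ ≈ 0.443, b = sin(fδ)/sin δ ≈ 1.021.
p = a·p₁ + b·p₂ ≈ (-0.915, -0.021, -0.404); φ = arcsin(p_z) ≈ -23.81°, λ = atan2(p_y, p_x) ≈ -178.70°.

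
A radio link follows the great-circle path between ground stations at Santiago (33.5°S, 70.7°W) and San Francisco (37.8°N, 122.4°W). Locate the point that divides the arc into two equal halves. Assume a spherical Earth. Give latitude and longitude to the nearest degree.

≈ (2°N, 96°W)

Write both endpoints as unit vectors p₁, p₂ with components (cos φ cos λ, cos φ sin λ, sin φ).
The central angle between the endpoints is δ = arccos(p₁·p₂) ≈ 1.501 rad (86.0°).
Interpolate at f = 1/2 with slerp weights a = sin((1−f)δ)/sin δ ≈ 0.684, b = sin(fδ)/sin δ ≈ 0.684.
p = a·p₁ + b·p₂ ≈ (-0.101, -0.994, 0.042); φ = arcsin(p_z) ≈ 2.39°, λ = atan2(p_y, p_x) ≈ -95.80°.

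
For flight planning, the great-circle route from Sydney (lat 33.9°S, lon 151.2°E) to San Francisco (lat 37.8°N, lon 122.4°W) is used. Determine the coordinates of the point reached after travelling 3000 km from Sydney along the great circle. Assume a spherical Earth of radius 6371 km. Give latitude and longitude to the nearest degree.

From cos δ = sin φ₁ sin φ₂ + cos φ₁ cos φ₂ cos Δλ, the central angle is δ ≈ 1.876 rad (107.5°). The total great-circle distance is δ·R ≈ 1.876 × 6371 ≈ 11953 km, so the target fraction is f = 3000/11953 ≈ 0.251.
Interpolate at f ≈ 0.251 with slerp weights a = sin((1−f)δ)/sin δ ≈ 1.034, b = sin(fδ)/sin δ ≈ 0.476.
p = a·p₁ + b·p₂ ≈ (-0.954, 0.096, -0.285); φ = arcsin(p_z) ≈ -16.57°, λ = atan2(p_y, p_x) ≈ 174.24°.

≈ lat 17°S, lon 174°E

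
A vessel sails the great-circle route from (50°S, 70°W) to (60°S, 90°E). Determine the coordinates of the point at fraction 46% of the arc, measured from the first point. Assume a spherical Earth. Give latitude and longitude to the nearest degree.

≈ (80°S, 38°W)

Convert each endpoint to a unit vector on the sphere (x = cos φ cos λ, y = cos φ sin λ, z = sin φ).
The central angle between the endpoints is δ = arccos(p₁·p₂) ≈ 1.201 rad (68.8°).
Interpolate at f = 0.46 with slerp weights a = sin((1−f)δ)/sin δ ≈ 0.648, b = sin(fδ)/sin δ ≈ 0.563.
p = a·p₁ + b·p₂ ≈ (0.142, -0.110, -0.984); φ = arcsin(p_z) ≈ -79.64°, λ = atan2(p_y, p_x) ≈ -37.65°.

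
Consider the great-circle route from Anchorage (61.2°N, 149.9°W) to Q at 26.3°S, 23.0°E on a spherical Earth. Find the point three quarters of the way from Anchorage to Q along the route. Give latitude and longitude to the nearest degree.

≈ 10°N, 19°E

Convert each endpoint to a unit vector on the sphere (x = cos φ cos λ, y = cos φ sin λ, z = sin φ).
The central angle between the endpoints is δ = arccos(p₁·p₂) ≈ 2.527 rad (144.8°).
Interpolate at f = 3/4 with slerp weights a = sin((1−f)δ)/sin δ ≈ 1.024, b = sin(fδ)/sin δ ≈ 1.643.
p = a·p₁ + b·p₂ ≈ (0.929, 0.328, 0.169); φ = arcsin(p_z) ≈ 9.73°, λ = atan2(p_y, p_x) ≈ 19.45°.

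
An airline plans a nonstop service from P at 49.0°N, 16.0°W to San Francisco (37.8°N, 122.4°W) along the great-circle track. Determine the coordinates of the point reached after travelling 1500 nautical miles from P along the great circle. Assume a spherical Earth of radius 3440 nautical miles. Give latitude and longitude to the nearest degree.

Write both endpoints as unit vectors p₁, p₂ with components (cos φ cos λ, cos φ sin λ, sin φ).
The central angle between the endpoints is δ = arccos(p₁·p₂) ≈ 1.249 rad (71.6°). The total great-circle distance is δ·R ≈ 1.249 × 3440 ≈ 4297 nmi, so the target fraction is f = 1500/4297 ≈ 0.349.
Interpolate at f ≈ 0.349 with slerp weights a = sin((1−f)δ)/sin δ ≈ 0.766, b = sin(fδ)/sin δ ≈ 0.445.
p = a·p₁ + b·p₂ ≈ (0.294, -0.435, 0.851); φ = arcsin(p_z) ≈ 58.29°, λ = atan2(p_y, p_x) ≈ -55.94°.

≈ 58°N, 56°W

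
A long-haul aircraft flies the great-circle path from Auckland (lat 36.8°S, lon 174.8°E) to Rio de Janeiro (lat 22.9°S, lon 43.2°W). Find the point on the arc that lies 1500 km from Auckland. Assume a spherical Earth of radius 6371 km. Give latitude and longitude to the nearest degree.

The haversine formula gives a central angle δ ≈ 1.926 rad (110.4°) between the endpoints. The total great-circle distance is δ·R ≈ 1.926 × 6371 ≈ 12273 km, so the target fraction is f = 1500/12273 ≈ 0.122.
Interpolate at f ≈ 0.122 with slerp weights a = sin((1−f)δ)/sin δ ≈ 1.059, b = sin(fδ)/sin δ ≈ 0.249.
p = a·p₁ + b·p₂ ≈ (-0.677, -0.080, -0.731); φ = arcsin(p_z) ≈ -46.99°, λ = atan2(p_y, p_x) ≈ -173.26°.

≈ lat 47°S, lon 173°W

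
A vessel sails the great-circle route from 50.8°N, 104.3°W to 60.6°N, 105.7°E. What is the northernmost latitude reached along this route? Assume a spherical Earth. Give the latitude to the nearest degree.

≈ 80°N

The great circle lies in the plane with unit normal n̂ = (p₁ × p₂)/|p₁ × p₂|.
Here n̂_z ≈ -0.170; the vertex latitude is φ_max = arccos|n̂_z| ≈ 80.2°.
Check via Clairaut: cos φ_max = |cos φ₁| · sin C = cos(50.8°)·sin(15.6°) ≈ 0.170, again giving ≈ 80.2°.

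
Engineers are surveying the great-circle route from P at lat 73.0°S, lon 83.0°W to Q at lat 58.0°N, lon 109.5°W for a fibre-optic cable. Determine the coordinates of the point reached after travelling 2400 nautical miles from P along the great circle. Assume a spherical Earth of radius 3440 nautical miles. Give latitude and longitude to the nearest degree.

≈ lat 34°S, lon 97°W

Convert each endpoint to a unit vector on the sphere (x = cos φ cos λ, y = cos φ sin λ, z = sin φ).
The central angle between the endpoints is δ = arccos(p₁·p₂) ≈ 2.308 rad (132.2°). The total great-circle distance is δ·R ≈ 2.308 × 3440 ≈ 7940 nmi, so the target fraction is f = 2400/7940 ≈ 0.302.
Interpolate at f ≈ 0.302 with slerp weights a = sin((1−f)δ)/sin δ ≈ 1.350, b = sin(fδ)/sin δ ≈ 0.868.
p = a·p₁ + b·p₂ ≈ (-0.105, -0.825, -0.555); φ = arcsin(p_z) ≈ -33.70°, λ = atan2(p_y, p_x) ≈ -97.28°.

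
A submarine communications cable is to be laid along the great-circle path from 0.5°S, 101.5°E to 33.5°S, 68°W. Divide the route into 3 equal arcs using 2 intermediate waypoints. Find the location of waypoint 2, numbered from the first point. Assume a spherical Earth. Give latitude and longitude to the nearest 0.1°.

Convert each endpoint to a unit vector on the sphere (x = cos φ cos λ, y = cos φ sin λ, z = sin φ).
The central angle between the endpoints is δ = arccos(p₁·p₂) ≈ 2.524 rad (144.6°).
Interpolate at f = 2/3 with slerp weights a = sin((1−f)δ)/sin δ ≈ 1.287, b = sin(fδ)/sin δ ≈ 1.715.
p = a·p₁ + b·p₂ ≈ (0.279, -0.065, -0.958); φ = arcsin(p_z) ≈ -73.33°, λ = atan2(p_y, p_x) ≈ -13.18°.

≈ 73.3°S, 13.2°W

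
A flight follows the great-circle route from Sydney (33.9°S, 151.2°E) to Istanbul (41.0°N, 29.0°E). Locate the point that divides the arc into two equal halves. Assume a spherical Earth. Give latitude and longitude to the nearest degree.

Convert each endpoint to a unit vector on the sphere (x = cos φ cos λ, y = cos φ sin λ, z = sin φ).
The central angle between the endpoints is δ = arccos(p₁·p₂) ≈ 2.346 rad (134.4°).
Interpolate at f = 1/2 with slerp weights a = sin((1−f)δ)/sin δ ≈ 1.290, b = sin(fδ)/sin δ ≈ 1.290.
p = a·p₁ + b·p₂ ≈ (-0.087, 0.988, 0.127); φ = arcsin(p_z) ≈ 7.29°, λ = atan2(p_y, p_x) ≈ 95.02°.

≈ (7°N, 95°E)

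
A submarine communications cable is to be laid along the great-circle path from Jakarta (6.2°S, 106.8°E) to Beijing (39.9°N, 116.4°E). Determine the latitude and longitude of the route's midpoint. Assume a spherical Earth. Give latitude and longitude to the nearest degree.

≈ 17°N, 111°E

Convert each endpoint to a unit vector on the sphere (x = cos φ cos λ, y = cos φ sin λ, z = sin φ).
The central angle between the endpoints is δ = arccos(p₁·p₂) ≈ 0.819 rad (46.9°).
Interpolate at f = 1/2 with slerp weights a = sin((1−f)δ)/sin δ ≈ 0.545, b = sin(fδ)/sin δ ≈ 0.545.
p = a·p₁ + b·p₂ ≈ (-0.343, 0.893, 0.291); φ = arcsin(p_z) ≈ 16.90°, λ = atan2(p_y, p_x) ≈ 110.98°.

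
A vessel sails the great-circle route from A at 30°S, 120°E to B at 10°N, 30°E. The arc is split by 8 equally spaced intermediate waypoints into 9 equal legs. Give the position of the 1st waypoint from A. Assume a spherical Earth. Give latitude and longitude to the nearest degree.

Write both endpoints as unit vectors p₁, p₂ with components (cos φ cos λ, cos φ sin λ, sin φ).
The central angle between the endpoints is δ = arccos(p₁·p₂) ≈ 1.658 rad (95.0°).
Interpolate at f = 1/9 with slerp weights a = sin((1−f)δ)/sin δ ≈ 0.999, b = sin(fδ)/sin δ ≈ 0.184.
p = a·p₁ + b·p₂ ≈ (-0.276, 0.840, -0.468); φ = arcsin(p_z) ≈ -27.88°, λ = atan2(p_y, p_x) ≈ 108.18°.

≈ 28°S, 108°E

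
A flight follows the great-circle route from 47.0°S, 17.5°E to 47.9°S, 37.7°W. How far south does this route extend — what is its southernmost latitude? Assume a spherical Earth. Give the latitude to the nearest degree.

The great circle lies in the plane with unit normal n̂ = (p₁ × p₂)/|p₁ × p₂|.
Here n̂_z ≈ -0.631; the vertex latitude is φ_max = arccos|n̂_z| ≈ 50.9°.

≈ 51°S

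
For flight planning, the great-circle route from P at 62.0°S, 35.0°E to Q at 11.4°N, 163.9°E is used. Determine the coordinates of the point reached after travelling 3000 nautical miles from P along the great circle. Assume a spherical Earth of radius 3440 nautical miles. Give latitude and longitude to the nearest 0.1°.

Write both endpoints as unit vectors p₁, p₂ with components (cos φ cos λ, cos φ sin λ, sin φ).
The central angle between the endpoints is δ = arccos(p₁·p₂) ≈ 2.053 rad (117.6°). The total great-circle distance is δ·R ≈ 2.053 × 3440 ≈ 7061 nmi, so the target fraction is f = 3000/7061 ≈ 0.425.
Interpolate at f ≈ 0.425 with slerp weights a = sin((1−f)δ)/sin δ ≈ 1.044, b = sin(fδ)/sin δ ≈ 0.864.
p = a·p₁ + b·p₂ ≈ (-0.412, 0.516, -0.751); φ = arcsin(p_z) ≈ -48.66°, λ = atan2(p_y, p_x) ≈ 128.64°.

≈ 48.7°S, 128.6°E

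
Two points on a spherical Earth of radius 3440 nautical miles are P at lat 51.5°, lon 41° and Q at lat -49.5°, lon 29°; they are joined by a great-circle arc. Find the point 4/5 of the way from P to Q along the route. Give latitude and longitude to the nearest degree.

Write both endpoints as unit vectors p₁, p₂ with components (cos φ cos λ, cos φ sin λ, sin φ).
The central angle between the endpoints is δ = arccos(p₁·p₂) ≈ 1.772 rad (101.5°).
Interpolate at f = 4/5 with slerp weights a = sin((1−f)δ)/sin δ ≈ 0.354, b = sin(fδ)/sin δ ≈ 1.009.
p = a·p₁ + b·p₂ ≈ (0.739, 0.462, -0.490); φ = arcsin(p_z) ≈ -29.33°, λ = atan2(p_y, p_x) ≈ 32.01°.

≈ lat -29°, lon 32°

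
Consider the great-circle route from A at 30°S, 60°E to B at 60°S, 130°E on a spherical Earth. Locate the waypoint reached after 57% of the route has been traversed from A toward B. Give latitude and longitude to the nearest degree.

Write both endpoints as unit vectors p₁, p₂ with components (cos φ cos λ, cos φ sin λ, sin φ).
The central angle between the endpoints is δ = arccos(p₁·p₂) ≈ 0.951 rad (54.5°).
Interpolate at f = 0.57 with slerp weights a = sin((1−f)δ)/sin δ ≈ 0.488, b = sin(fδ)/sin δ ≈ 0.634.
p = a·p₁ + b·p₂ ≈ (0.008, 0.609, -0.793); φ = arcsin(p_z) ≈ -52.47°, λ = atan2(p_y, p_x) ≈ 89.26°.

≈ 52°S, 89°E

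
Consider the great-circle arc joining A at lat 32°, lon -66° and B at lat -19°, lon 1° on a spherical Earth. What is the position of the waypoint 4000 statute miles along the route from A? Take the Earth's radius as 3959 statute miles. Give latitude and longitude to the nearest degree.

Write both endpoints as unit vectors p₁, p₂ with components (cos φ cos λ, cos φ sin λ, sin φ).
The central angle between the endpoints is δ = arccos(p₁·p₂) ≈ 1.430 rad (81.9°). The total great-circle distance is δ·R ≈ 1.430 × 3959 ≈ 5660 mi, so the target fraction is f = 4000/5660 ≈ 0.707.
Interpolate at f ≈ 0.707 with slerp weights a = sin((1−f)δ)/sin δ ≈ 0.411, b = sin(fδ)/sin δ ≈ 0.856.
p = a·p₁ + b·p₂ ≈ (0.951, -0.304, -0.061); φ = arcsin(p_z) ≈ -3.48°, λ = atan2(p_y, p_x) ≈ -17.76°.

≈ lat -3°, lon -18°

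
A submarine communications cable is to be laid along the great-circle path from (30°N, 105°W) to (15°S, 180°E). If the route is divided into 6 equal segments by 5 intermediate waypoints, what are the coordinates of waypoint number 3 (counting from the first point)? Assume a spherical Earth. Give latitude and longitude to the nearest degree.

≈ (9°N, 145°W)

From cos δ = sin φ₁ sin φ₂ + cos φ₁ cos φ₂ cos Δλ, the central angle is δ ≈ 1.484 rad (85.0°).
Interpolate at f = 3/6 with slerp weights a = sin((1−f)δ)/sin δ ≈ 0.678, b = sin(fδ)/sin δ ≈ 0.678.
p = a·p₁ + b·p₂ ≈ (-0.807, -0.567, 0.164); φ = arcsin(p_z) ≈ 9.41°, λ = atan2(p_y, p_x) ≈ -144.90°.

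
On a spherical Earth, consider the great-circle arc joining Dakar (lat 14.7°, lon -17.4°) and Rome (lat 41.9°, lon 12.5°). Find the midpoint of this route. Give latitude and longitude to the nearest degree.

Convert each endpoint to a unit vector on the sphere (x = cos φ cos λ, y = cos φ sin λ, z = sin φ).
The central angle between the endpoints is δ = arccos(p₁·p₂) ≈ 0.654 rad (37.5°).
Interpolate at f = 1/2 with slerp weights a = sin((1−f)δ)/sin δ ≈ 0.528, b = sin(fδ)/sin δ ≈ 0.528.
p = a·p₁ + b·p₂ ≈ (0.871, -0.068, 0.487); φ = arcsin(p_z) ≈ 29.12°, λ = atan2(p_y, p_x) ≈ -4.44°.

≈ lat 29°, lon -4°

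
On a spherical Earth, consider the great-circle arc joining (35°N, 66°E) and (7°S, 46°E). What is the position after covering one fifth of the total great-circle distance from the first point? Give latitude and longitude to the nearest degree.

≈ (27°N, 61°E)

Write both endpoints as unit vectors p₁, p₂ with components (cos φ cos λ, cos φ sin λ, sin φ).
The central angle between the endpoints is δ = arccos(p₁·p₂) ≈ 0.804 rad (46.0°).
Interpolate at f = 1/5 with slerp weights a = sin((1−f)δ)/sin δ ≈ 0.833, b = sin(fδ)/sin δ ≈ 0.222.
p = a·p₁ + b·p₂ ≈ (0.431, 0.782, 0.451); φ = arcsin(p_z) ≈ 26.78°, λ = atan2(p_y, p_x) ≈ 61.15°.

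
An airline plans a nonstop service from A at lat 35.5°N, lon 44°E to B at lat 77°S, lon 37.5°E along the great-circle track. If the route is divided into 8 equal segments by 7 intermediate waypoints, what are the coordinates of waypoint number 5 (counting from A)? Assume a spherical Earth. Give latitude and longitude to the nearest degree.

From cos δ = sin φ₁ sin φ₂ + cos φ₁ cos φ₂ cos Δλ, the central angle is δ ≈ 1.965 rad (112.6°).
Interpolate at f = 5/8 with slerp weights a = sin((1−f)δ)/sin δ ≈ 0.728, b = sin(fδ)/sin δ ≈ 1.020.
p = a·p₁ + b·p₂ ≈ (0.608, 0.551, -0.571); φ = arcsin(p_z) ≈ -34.84°, λ = atan2(p_y, p_x) ≈ 42.19°.

≈ lat 35°S, lon 42°E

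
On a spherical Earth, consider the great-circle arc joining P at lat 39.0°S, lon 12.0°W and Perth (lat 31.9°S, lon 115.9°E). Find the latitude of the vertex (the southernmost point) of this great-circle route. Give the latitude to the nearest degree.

≈ 59°S

The great circle lies in the plane with unit normal n̂ = (p₁ × p₂)/|p₁ × p₂|.
Here n̂_z ≈ +0.522; the vertex latitude is φ_max = arccos|n̂_z| ≈ 58.5°.
Check via Clairaut: cos φ_max = |cos φ₁| · sin C = cos(39.0°)·sin(137.8°) ≈ 0.522, again giving ≈ 58.5°.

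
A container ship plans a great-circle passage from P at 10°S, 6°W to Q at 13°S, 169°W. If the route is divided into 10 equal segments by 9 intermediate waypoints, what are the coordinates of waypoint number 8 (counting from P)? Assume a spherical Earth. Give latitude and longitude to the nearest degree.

≈ 36°S, 147°W

Write both endpoints as unit vectors p₁, p₂ with components (cos φ cos λ, cos φ sin λ, sin φ).
The central angle between the endpoints is δ = arccos(p₁·p₂) ≈ 2.644 rad (151.5°).
Interpolate at f = 8/10 with slerp weights a = sin((1−f)δ)/sin δ ≈ 1.056, b = sin(fδ)/sin δ ≈ 1.791.
p = a·p₁ + b·p₂ ≈ (-0.679, -0.442, -0.586); φ = arcsin(p_z) ≈ -35.90°, λ = atan2(p_y, p_x) ≈ -146.95°.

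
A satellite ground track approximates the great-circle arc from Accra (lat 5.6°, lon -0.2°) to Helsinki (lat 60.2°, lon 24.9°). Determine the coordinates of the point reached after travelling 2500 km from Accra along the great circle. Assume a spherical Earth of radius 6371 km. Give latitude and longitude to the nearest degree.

From cos δ = sin φ₁ sin φ₂ + cos φ₁ cos φ₂ cos Δλ, the central angle is δ ≈ 1.009 rad (57.8°). The total great-circle distance is δ·R ≈ 1.009 × 6371 ≈ 6429 km, so the target fraction is f = 2500/6429 ≈ 0.389.
Interpolate at f ≈ 0.389 with slerp weights a = sin((1−f)δ)/sin δ ≈ 0.683, b = sin(fδ)/sin δ ≈ 0.452.
p = a·p₁ + b·p₂ ≈ (0.884, 0.092, 0.459); φ = arcsin(p_z) ≈ 27.31°, λ = atan2(p_y, p_x) ≈ 5.95°.

≈ lat 27°, lon 6°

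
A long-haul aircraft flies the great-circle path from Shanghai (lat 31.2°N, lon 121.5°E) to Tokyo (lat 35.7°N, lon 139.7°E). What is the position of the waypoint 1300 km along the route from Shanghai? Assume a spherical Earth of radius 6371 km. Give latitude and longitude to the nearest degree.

≈ lat 35°N, lon 135°E

Convert each endpoint to a unit vector on the sphere (x = cos φ cos λ, y = cos φ sin λ, z = sin φ).
The central angle between the endpoints is δ = arccos(p₁·p₂) ≈ 0.276 rad (15.8°). The total great-circle distance is δ·R ≈ 0.276 × 6371 ≈ 1758 km, so the target fraction is f = 1300/1758 ≈ 0.739.
Interpolate at f ≈ 0.739 with slerp weights a = sin((1−f)δ)/sin δ ≈ 0.264, b = sin(fδ)/sin δ ≈ 0.744.
p = a·p₁ + b·p₂ ≈ (-0.578, 0.583, 0.571); φ = arcsin(p_z) ≈ 34.79°, λ = atan2(p_y, p_x) ≈ 134.78°.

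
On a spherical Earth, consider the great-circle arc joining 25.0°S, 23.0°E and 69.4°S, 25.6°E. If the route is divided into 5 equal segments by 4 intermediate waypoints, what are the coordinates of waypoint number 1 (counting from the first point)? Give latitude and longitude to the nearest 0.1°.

≈ 33.9°S, 23.2°E

From cos δ = sin φ₁ sin φ₂ + cos φ₁ cos φ₂ cos Δλ, the central angle is δ ≈ 0.775 rad (44.4°).
Interpolate at f = 1/5 with slerp weights a = sin((1−f)δ)/sin δ ≈ 0.830, b = sin(fδ)/sin δ ≈ 0.221.
p = a·p₁ + b·p₂ ≈ (0.763, 0.328, -0.557); φ = arcsin(p_z) ≈ -33.88°, λ = atan2(p_y, p_x) ≈ 23.24°.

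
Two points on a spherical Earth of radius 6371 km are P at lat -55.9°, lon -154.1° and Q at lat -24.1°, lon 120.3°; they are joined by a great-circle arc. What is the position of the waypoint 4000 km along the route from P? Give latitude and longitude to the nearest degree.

The haversine formula gives a central angle δ ≈ 1.184 rad (67.8°) between the endpoints. The total great-circle distance is δ·R ≈ 1.184 × 6371 ≈ 7542 km, so the target fraction is f = 4000/7542 ≈ 0.530.
Interpolate at f ≈ 0.530 with slerp weights a = sin((1−f)δ)/sin δ ≈ 0.570, b = sin(fδ)/sin δ ≈ 0.634.
p = a·p₁ + b·p₂ ≈ (-0.580, 0.360, -0.731); φ = arcsin(p_z) ≈ -46.96°, λ = atan2(p_y, p_x) ≈ 148.13°.

≈ lat -47°, lon 148°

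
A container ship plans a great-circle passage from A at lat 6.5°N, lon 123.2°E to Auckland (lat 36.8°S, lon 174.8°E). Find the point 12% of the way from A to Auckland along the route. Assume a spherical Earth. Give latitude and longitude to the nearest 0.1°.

≈ lat 0.9°N, lon 128.6°E

Convert each endpoint to a unit vector on the sphere (x = cos φ cos λ, y = cos φ sin λ, z = sin φ).
The central angle between the endpoints is δ = arccos(p₁·p₂) ≈ 1.130 rad (64.8°).
Interpolate at f = 0.12 with slerp weights a = sin((1−f)δ)/sin δ ≈ 0.927, b = sin(fδ)/sin δ ≈ 0.149.
p = a·p₁ + b·p₂ ≈ (-0.624, 0.782, 0.015); φ = arcsin(p_z) ≈ 0.88°, λ = atan2(p_y, p_x) ≈ 128.58°.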